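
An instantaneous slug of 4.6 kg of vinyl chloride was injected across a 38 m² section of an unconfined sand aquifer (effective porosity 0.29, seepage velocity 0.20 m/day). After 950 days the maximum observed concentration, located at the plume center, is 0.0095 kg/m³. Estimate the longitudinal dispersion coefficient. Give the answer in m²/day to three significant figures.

0.162 m²/day

At the plume center C_max = M/(n_e·A·√(4πDt)), so D = M²/(4πt·(n_e·A·C_max)²).
n_e·A·C_max = 0.29 × 38 × 0.0095 = 0.1047 kg/m.
D = 4.6²/(4π × 950 × 0.1047²) = 0.162 m²/day.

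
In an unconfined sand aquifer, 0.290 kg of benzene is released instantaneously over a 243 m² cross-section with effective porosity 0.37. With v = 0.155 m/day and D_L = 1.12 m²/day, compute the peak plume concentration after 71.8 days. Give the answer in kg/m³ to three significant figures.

0.000101 kg/m³

The peak of an instantaneous 1D plume sits at x = vt; there the Gaussian factor is 1 and C_max = M/(n_e·A·√(4πDt)), where n_e·A is the pore area the mass is dissolved in.
√(4πDt) = √(4π × 1.12 × 71.8) = 31.79 m, so C_max = 0.290/(0.37 × 243 × 31.79) = 0.000101 kg/m³.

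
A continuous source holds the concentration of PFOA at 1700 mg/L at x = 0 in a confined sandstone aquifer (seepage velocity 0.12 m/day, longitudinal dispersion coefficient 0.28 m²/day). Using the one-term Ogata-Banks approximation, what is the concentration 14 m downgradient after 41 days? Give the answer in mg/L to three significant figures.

49.4 mg/L

For a continuous step input, C/C₀ ≈ ½·erfc((x−vt)/(2√(Dt))).
vt = 0.12 × 41 = 4.92 m and 2√(Dt) = 2√(0.28 × 41) = 6.776 m.
Argument (x−vt)/(2√(Dt)) = (14 − 4.92)/6.776 = 1.340; ½·erfc(1.340) = 0.02904.
C = 1700 × 0.02904 = 49.4 mg/L.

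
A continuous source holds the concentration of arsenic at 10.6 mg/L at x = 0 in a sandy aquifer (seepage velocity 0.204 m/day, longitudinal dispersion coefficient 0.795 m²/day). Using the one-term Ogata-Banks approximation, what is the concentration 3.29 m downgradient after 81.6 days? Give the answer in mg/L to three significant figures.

9.32 mg/L

For a continuous step input, C/C₀ ≈ ½·erfc((x−vt)/(2√(Dt))).
vt = 0.204 × 81.6 = 16.6464 m and 2√(Dt) = 2√(0.795 × 81.6) = 16.11 m.
Argument (x−vt)/(2√(Dt)) = (3.29 − 16.6464)/16.11 = -0.8291; ½·erfc(-0.8291) = 0.8795.
C = 10.6 × 0.8795 = 9.32 mg/L.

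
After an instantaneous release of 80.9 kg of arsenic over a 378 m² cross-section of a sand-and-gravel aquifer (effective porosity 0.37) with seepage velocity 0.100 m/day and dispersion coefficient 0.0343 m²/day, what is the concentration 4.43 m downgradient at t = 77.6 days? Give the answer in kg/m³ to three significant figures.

0.0353 kg/m³

For an instantaneous plane source, C(x,t) = M/(n_e·A·√(4πDt)) · exp(−(x−vt)²/(4Dt)), with n_e·A the pore (flow) area.
Plume center vt = 0.100 × 77.6 = 7.76 m, so the well at 4.43 m is 3.33 m upgradient of the peak.
√(4πDt) = 5.783 m, giving peak height M/(n_e·A·√(4πDt)) = 80.9/(0.37 × 378 × 5.783) = 0.1000 kg/m³.
(x−vt)²/(4Dt) = (-3.33)²/(4 × 0.0343 × 77.6) = 1.042; exp(−1.042) = 0.3527.
C = 0.1000 × 0.3527 = 0.0353 kg/m³.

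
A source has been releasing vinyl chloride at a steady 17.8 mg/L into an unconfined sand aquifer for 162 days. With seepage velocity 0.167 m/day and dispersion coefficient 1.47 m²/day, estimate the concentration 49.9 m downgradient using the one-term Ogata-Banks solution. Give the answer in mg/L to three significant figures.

For a continuous step input, C/C₀ ≈ ½·erfc((x−vt)/(2√(Dt))).
vt = 0.167 × 162 = 27.054 m and 2√(Dt) = 2√(1.47 × 162) = 30.86 m.
Argument (x−vt)/(2√(Dt)) = (49.9 − 27.054)/30.86 = 0.7403; ½·erfc(0.7403) = 0.1476.
C = 17.8 × 0.1476 = 2.63 mg/L.

2.63 mg/L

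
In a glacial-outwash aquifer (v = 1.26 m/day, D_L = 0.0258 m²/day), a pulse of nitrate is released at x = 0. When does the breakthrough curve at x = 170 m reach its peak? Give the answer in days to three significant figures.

For the 1D instantaneous-source solution, setting ∂C/∂t = 0 at fixed x gives v²t² + 2Dt − x² = 0, so t = (√(D² + v²x²) − D)/v².
√(D² + v²x²) = √(0.0258² + 1.26² × 170²) = 214.2; v² = 1.5876.
t = (214.2 − 0.0258)/1.5876 = 135 days (vs. the pure-advection estimate x/v = 135 d).

135 days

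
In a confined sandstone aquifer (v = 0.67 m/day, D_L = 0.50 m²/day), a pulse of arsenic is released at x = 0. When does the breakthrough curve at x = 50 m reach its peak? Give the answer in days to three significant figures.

For the 1D instantaneous-source solution, setting ∂C/∂t = 0 at fixed x gives v²t² + 2Dt − x² = 0, so t = (√(D² + v²x²) − D)/v².
√(D² + v²x²) = √(0.50² + 0.67² × 50²) = 33.50; v² = 0.4489.
t = (33.50 − 0.50)/0.4489 = 73.5 days (vs. the pure-advection estimate x/v = 74.6 d).

73.5 days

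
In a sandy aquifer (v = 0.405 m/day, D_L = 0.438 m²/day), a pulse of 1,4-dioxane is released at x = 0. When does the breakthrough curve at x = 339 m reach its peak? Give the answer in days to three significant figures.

For the 1D instantaneous-source solution, setting ∂C/∂t = 0 at fixed x gives v²t² + 2Dt − x² = 0, so t = (√(D² + v²x²) − D)/v².
√(D² + v²x²) = √(0.438² + 0.405² × 339²) = 137.3; v² = 0.164025.
t = (137.3 − 0.438)/0.164025 = 834 days (vs. the pure-advection estimate x/v = 837 d).

834 days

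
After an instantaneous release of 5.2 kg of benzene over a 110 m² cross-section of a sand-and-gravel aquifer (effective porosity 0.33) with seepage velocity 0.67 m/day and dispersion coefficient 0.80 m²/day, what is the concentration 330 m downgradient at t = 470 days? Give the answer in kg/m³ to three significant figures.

0.00179 kg/m³

For an instantaneous plane source, C(x,t) = M/(n_e·A·√(4πDt)) · exp(−(x−vt)²/(4Dt)), with n_e·A the pore (flow) area.
Plume center vt = 0.67 × 470 = 314.9 m, so the well at 330 m is 15.1 m downgradient of the peak.
√(4πDt) = 68.74 m, giving peak height M/(n_e·A·√(4πDt)) = 5.2/(0.33 × 110 × 68.74) = 0.002084 kg/m³.
(x−vt)²/(4Dt) = (15.1)²/(4 × 0.80 × 470) = 0.1516; exp(−0.1516) = 0.8593.
C = 0.002084 × 0.8593 = 0.00179 kg/m³.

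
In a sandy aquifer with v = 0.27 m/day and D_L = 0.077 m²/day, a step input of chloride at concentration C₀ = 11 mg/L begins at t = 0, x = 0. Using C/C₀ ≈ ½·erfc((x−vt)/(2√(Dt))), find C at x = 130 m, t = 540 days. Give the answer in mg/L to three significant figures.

For a continuous step input, C/C₀ ≈ ½·erfc((x−vt)/(2√(Dt))).
vt = 0.27 × 540 = 145.8 m and 2√(Dt) = 2√(0.077 × 540) = 12.90 m.
Argument (x−vt)/(2√(Dt)) = (130 − 145.8)/12.90 = -1.225; ½·erfc(-1.225) = 0.9584.
C = 11 × 0.9584 = 10.5 mg/L.

10.5 mg/L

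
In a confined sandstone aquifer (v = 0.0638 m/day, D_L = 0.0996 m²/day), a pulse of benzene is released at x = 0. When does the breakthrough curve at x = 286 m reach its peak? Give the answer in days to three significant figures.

4460 days

For the 1D instantaneous-source solution, setting ∂C/∂t = 0 at fixed x gives v²t² + 2Dt − x² = 0, so t = (√(D² + v²x²) − D)/v².
√(D² + v²x²) = √(0.0996² + 0.0638² × 286²) = 18.25; v² = 0.00407044.
t = (18.25 − 0.0996)/0.00407044 = 4460 days (vs. the pure-advection estimate x/v = 4480 d).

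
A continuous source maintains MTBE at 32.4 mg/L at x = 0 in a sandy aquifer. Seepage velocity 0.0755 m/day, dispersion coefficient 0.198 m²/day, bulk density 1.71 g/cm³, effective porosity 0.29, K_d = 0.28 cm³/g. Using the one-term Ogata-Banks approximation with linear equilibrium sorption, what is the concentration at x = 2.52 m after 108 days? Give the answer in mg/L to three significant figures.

18.0 mg/L

Retardation factor R = 1 + ρ_b·K_d/n = 1 + 1.71 × 0.28/0.29 = 2.651.
Sorption retards both mechanisms: v_R = v/R = 0.02848 m/day, D_R = D/R = 0.07469 m²/day.
v_R·t = 0.02848 × 108 = 3.07584 m; 2√(D_R t) = 5.680 m; argument = (2.52 − 3.07584)/5.680 = -0.09786.
C = C₀ × ½·erfc(-0.09786) = 32.4 × 0.5550 = 18.0 mg/L.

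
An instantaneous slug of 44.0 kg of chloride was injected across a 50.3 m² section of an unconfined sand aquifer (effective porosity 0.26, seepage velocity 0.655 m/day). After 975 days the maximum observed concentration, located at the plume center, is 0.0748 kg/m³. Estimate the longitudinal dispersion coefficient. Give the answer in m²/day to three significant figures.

0.165 m²/day

At the plume center C_max = M/(n_e·A·√(4πDt)), so D = M²/(4πt·(n_e·A·C_max)²).
n_e·A·C_max = 0.26 × 50.3 × 0.0748 = 0.9782 kg/m.
D = 44.0²/(4π × 975 × 0.9782²) = 0.165 m²/day.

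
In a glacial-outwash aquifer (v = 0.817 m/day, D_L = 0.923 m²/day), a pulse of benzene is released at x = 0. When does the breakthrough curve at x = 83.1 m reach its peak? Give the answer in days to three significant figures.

100 days

For the 1D instantaneous-source solution, setting ∂C/∂t = 0 at fixed x gives v²t² + 2Dt − x² = 0, so t = (√(D² + v²x²) − D)/v².
√(D² + v²x²) = √(0.923² + 0.817² × 83.1²) = 67.90; v² = 0.667489.
t = (67.90 − 0.923)/0.667489 = 100 days (vs. the pure-advection estimate x/v = 102 d).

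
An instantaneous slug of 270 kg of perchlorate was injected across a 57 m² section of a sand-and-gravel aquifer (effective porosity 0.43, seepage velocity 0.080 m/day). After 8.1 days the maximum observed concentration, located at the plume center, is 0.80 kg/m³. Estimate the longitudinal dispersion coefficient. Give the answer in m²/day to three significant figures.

1.86 m²/day

At the plume center C_max = M/(n_e·A·√(4πDt)), so D = M²/(4πt·(n_e·A·C_max)²).
n_e·A·C_max = 0.43 × 57 × 0.80 = 19.61 kg/m.
D = 270²/(4π × 8.1 × 19.61²) = 1.86 m²/day.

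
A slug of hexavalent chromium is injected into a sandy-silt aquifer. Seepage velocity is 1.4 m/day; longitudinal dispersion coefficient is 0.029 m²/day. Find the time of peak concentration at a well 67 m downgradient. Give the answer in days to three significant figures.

47.8 days

For the 1D instantaneous-source solution, setting ∂C/∂t = 0 at fixed x gives v²t² + 2Dt − x² = 0, so t = (√(D² + v²x²) − D)/v².
√(D² + v²x²) = √(0.029² + 1.4² × 67²) = 93.80; v² = 1.96.
t = (93.80 − 0.029)/1.96 = 47.8 days (vs. the pure-advection estimate x/v = 47.9 d).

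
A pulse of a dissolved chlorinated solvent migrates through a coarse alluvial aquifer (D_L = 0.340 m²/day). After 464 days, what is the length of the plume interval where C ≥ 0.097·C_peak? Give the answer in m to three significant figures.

The plume is Gaussian with σ = √(2Dt) = √(2 × 0.340 × 464) = 17.76 m.
C/C_peak = exp(−Δx²/(2σ²)) = 0.097 ⇒ Δx = σ·√(−2 ln 0.097) = 17.76 × 2.160 = 38.36 m.
Width = 2Δx = 76.7 m.

76.7 m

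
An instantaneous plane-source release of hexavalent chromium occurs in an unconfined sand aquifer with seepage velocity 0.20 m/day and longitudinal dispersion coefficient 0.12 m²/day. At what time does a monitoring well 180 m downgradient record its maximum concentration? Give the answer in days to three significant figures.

For the 1D instantaneous-source solution, setting ∂C/∂t = 0 at fixed x gives v²t² + 2Dt − x² = 0, so t = (√(D² + v²x²) − D)/v².
√(D² + v²x²) = √(0.12² + 0.20² × 180²) = 36.00; v² = 0.04.
t = (36.00 − 0.12)/0.04 = 897 days (vs. the pure-advection estimate x/v = 900 d).

897 days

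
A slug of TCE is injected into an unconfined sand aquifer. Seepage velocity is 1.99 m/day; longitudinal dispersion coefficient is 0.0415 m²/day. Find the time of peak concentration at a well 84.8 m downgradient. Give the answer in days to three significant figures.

For the 1D instantaneous-source solution, setting ∂C/∂t = 0 at fixed x gives v²t² + 2Dt − x² = 0, so t = (√(D² + v²x²) − D)/v².
√(D² + v²x²) = √(0.0415² + 1.99² × 84.8²) = 168.8; v² = 3.9601.
t = (168.8 − 0.0415)/3.9601 = 42.6 days (vs. the pure-advection estimate x/v = 42.6 d).

42.6 days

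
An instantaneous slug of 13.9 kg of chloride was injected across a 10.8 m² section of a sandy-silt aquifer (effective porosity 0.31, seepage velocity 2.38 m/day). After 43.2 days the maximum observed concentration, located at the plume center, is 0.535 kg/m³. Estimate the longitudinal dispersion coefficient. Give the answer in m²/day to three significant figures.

At the plume center C_max = M/(n_e·A·√(4πDt)), so D = M²/(4πt·(n_e·A·C_max)²).
n_e·A·C_max = 0.31 × 10.8 × 0.535 = 1.791 kg/m.
D = 13.9²/(4π × 43.2 × 1.791²) = 0.111 m²/day.

0.111 m²/day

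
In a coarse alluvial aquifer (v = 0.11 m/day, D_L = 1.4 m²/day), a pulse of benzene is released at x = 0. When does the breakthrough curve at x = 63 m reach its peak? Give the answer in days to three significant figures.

469 days

For the 1D instantaneous-source solution, setting ∂C/∂t = 0 at fixed x gives v²t² + 2Dt − x² = 0, so t = (√(D² + v²x²) − D)/v².
√(D² + v²x²) = √(1.4² + 0.11² × 63²) = 7.070; v² = 0.0121.
t = (7.070 − 1.4)/0.0121 = 469 days (vs. the pure-advection estimate x/v = 573 d).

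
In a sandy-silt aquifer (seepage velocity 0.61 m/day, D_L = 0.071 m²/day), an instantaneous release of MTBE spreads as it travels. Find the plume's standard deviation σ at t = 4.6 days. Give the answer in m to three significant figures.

Dispersive spreading gives a Gaussian with σ² = 2Dt; advection only shifts the center.
σ = √(2 × 0.071 × 4.6) = 0.808 m.

0.808 m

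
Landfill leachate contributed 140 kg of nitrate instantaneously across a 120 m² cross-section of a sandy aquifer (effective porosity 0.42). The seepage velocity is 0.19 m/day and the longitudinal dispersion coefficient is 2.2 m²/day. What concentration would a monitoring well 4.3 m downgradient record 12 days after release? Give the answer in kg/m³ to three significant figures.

For an instantaneous plane source, C(x,t) = M/(n_e·A·√(4πDt)) · exp(−(x−vt)²/(4Dt)), with n_e·A the pore (flow) area.
Plume center vt = 0.19 × 12 = 2.28 m, so the well at 4.3 m is 2.02 m downgradient of the peak.
√(4πDt) = 18.21 m, giving peak height M/(n_e·A·√(4πDt)) = 140/(0.42 × 120 × 18.21) = 0.1525 kg/m³.
(x−vt)²/(4Dt) = (2.02)²/(4 × 2.2 × 12) = 0.03864; exp(−0.03864) = 0.9621.
C = 0.1525 × 0.9621 = 0.147 kg/m³.

0.147 kg/m³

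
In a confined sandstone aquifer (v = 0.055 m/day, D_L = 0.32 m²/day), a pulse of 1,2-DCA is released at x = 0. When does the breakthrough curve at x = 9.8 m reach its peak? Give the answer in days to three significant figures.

For the 1D instantaneous-source solution, setting ∂C/∂t = 0 at fixed x gives v²t² + 2Dt − x² = 0, so t = (√(D² + v²x²) − D)/v².
√(D² + v²x²) = √(0.32² + 0.055² × 9.8²) = 0.6268; v² = 0.003025.
t = (0.6268 − 0.32)/0.003025 = 101 days (vs. the pure-advection estimate x/v = 178 d).

101 days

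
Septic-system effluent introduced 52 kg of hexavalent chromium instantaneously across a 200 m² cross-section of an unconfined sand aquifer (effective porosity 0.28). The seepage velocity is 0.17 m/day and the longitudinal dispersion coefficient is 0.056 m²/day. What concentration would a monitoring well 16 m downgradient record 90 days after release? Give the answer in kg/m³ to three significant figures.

0.114 kg/m³

For an instantaneous plane source, C(x,t) = M/(n_e·A·√(4πDt)) · exp(−(x−vt)²/(4Dt)), with n_e·A the pore (flow) area.
Plume center vt = 0.17 × 90 = 15.3 m, so the well at 16 m is 0.7 m downgradient of the peak.
√(4πDt) = 7.958 m, giving peak height M/(n_e·A·√(4πDt)) = 52/(0.28 × 200 × 7.958) = 0.1167 kg/m³.
(x−vt)²/(4Dt) = (0.7)²/(4 × 0.056 × 90) = 0.02431; exp(−0.02431) = 0.9760.
C = 0.1167 × 0.9760 = 0.114 kg/m³.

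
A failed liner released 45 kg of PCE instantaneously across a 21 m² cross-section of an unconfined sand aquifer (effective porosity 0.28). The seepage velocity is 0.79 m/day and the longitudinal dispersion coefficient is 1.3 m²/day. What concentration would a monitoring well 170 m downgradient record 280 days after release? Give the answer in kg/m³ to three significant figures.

0.0187 kg/m³

For an instantaneous plane source, C(x,t) = M/(n_e·A·√(4πDt)) · exp(−(x−vt)²/(4Dt)), with n_e·A the pore (flow) area.
Plume center vt = 0.79 × 280 = 221.2 m, so the well at 170 m is 51.2 m upgradient of the peak.
√(4πDt) = 67.63 m, giving peak height M/(n_e·A·√(4πDt)) = 45/(0.28 × 21 × 67.63) = 0.1132 kg/m³.
(x−vt)²/(4Dt) = (-51.2)²/(4 × 1.3 × 280) = 1.800; exp(−1.800) = 0.1653.
C = 0.1132 × 0.1653 = 0.0187 kg/m³.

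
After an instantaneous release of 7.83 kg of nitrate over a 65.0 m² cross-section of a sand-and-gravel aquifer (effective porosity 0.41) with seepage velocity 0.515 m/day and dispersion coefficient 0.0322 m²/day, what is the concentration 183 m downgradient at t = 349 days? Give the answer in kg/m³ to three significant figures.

0.0195 kg/m³

For an instantaneous plane source, C(x,t) = M/(n_e·A·√(4πDt)) · exp(−(x−vt)²/(4Dt)), with n_e·A the pore (flow) area.
Plume center vt = 0.515 × 349 = 179.735 m, so the well at 183 m is 3.265 m downgradient of the peak.
√(4πDt) = 11.88 m, giving peak height M/(n_e·A·√(4πDt)) = 7.83/(0.41 × 65.0 × 11.88) = 0.02473 kg/m³.
(x−vt)²/(4Dt) = (3.265)²/(4 × 0.0322 × 349) = 0.2372; exp(−0.2372) = 0.7888.
C = 0.02473 × 0.7888 = 0.0195 kg/m³.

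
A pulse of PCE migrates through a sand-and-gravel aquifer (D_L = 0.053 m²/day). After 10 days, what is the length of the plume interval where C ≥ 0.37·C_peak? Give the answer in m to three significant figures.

2.90 m

The plume is Gaussian with σ = √(2Dt) = √(2 × 0.053 × 10) = 1.030 m.
C/C_peak = exp(−Δx²/(2σ²)) = 0.37 ⇒ Δx = σ·√(−2 ln 0.37) = 1.030 × 1.410 = 1.452 m.
Width = 2Δx = 2.90 m.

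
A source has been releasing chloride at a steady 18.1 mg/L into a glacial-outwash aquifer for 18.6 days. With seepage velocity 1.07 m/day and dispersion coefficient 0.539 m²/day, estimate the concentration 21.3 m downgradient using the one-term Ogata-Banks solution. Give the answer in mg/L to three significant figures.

For a continuous step input, C/C₀ ≈ ½·erfc((x−vt)/(2√(Dt))).
vt = 1.07 × 18.6 = 19.902 m and 2√(Dt) = 2√(0.539 × 18.6) = 6.333 m.
Argument (x−vt)/(2√(Dt)) = (21.3 − 19.902)/6.333 = 0.2207; ½·erfc(0.2207) = 0.3775.
C = 18.1 × 0.3775 = 6.83 mg/L.

6.83 mg/L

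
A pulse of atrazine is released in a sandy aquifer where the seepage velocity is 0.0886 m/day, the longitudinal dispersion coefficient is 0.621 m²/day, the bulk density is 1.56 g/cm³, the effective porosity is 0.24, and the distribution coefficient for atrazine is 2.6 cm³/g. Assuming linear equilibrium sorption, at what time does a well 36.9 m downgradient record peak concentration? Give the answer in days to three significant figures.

Retardation factor R = 1 + ρ_b·K_d/n = 1 + 1.56 × 2.6/0.24 = 17.90.
Sorption retards both mechanisms: v_R = v/R = 0.004950 m/day, D_R = D/R = 0.03469 m²/day.
Peak time from v_R²t² + 2D_R t − x² = 0: t = (√(D_R² + v_R²x²) − D_R)/v_R².
√(D_R² + v_R²x²) = √(0.03469² + 0.004950² × 36.9²) = 0.1859; v_R² = 2.450e-05.
t = (0.1859 − 0.03469)/2.450e-05 = 6170 days.

6170 days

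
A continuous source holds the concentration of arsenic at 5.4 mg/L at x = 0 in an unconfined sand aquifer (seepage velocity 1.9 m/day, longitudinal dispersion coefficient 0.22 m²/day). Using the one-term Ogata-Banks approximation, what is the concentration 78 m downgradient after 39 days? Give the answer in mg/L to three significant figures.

0.935 mg/L

For a continuous step input, C/C₀ ≈ ½·erfc((x−vt)/(2√(Dt))).
vt = 1.9 × 39 = 74.1 m and 2√(Dt) = 2√(0.22 × 39) = 5.858 m.
Argument (x−vt)/(2√(Dt)) = (78 − 74.1)/5.858 = 0.6658; ½·erfc(0.6658) = 0.1732.
C = 5.4 × 0.1732 = 0.935 mg/L.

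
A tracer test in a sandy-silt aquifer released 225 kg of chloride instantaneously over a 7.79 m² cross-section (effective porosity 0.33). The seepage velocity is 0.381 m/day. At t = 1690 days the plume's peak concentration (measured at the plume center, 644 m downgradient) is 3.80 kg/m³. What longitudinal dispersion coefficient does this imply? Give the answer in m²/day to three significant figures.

0.0250 m²/day

At the plume center C_max = M/(n_e·A·√(4πDt)), so D = M²/(4πt·(n_e·A·C_max)²).
n_e·A·C_max = 0.33 × 7.79 × 3.80 = 9.769 kg/m.
D = 225²/(4π × 1690 × 9.769²) = 0.0250 m²/day.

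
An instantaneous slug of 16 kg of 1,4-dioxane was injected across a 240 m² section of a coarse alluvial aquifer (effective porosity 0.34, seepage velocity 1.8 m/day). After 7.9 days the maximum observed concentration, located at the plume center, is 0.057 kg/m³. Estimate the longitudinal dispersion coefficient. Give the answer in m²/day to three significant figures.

At the plume center C_max = M/(n_e·A·√(4πDt)), so D = M²/(4πt·(n_e·A·C_max)²).
n_e·A·C_max = 0.34 × 240 × 0.057 = 4.651 kg/m.
D = 16²/(4π × 7.9 × 4.651²) = 0.119 m²/day.

0.119 m²/day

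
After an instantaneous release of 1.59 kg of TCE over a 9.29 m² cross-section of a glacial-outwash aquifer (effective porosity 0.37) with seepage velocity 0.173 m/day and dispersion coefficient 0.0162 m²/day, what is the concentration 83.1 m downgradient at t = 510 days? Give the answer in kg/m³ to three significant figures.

For an instantaneous plane source, C(x,t) = M/(n_e·A·√(4πDt)) · exp(−(x−vt)²/(4Dt)), with n_e·A the pore (flow) area.
Plume center vt = 0.173 × 510 = 88.23 m, so the well at 83.1 m is 5.13 m upgradient of the peak.
√(4πDt) = 10.19 m, giving peak height M/(n_e·A·√(4πDt)) = 1.59/(0.37 × 9.29 × 10.19) = 0.04539 kg/m³.
(x−vt)²/(4Dt) = (-5.13)²/(4 × 0.0162 × 510) = 0.7963; exp(−0.7963) = 0.4510.
C = 0.04539 × 0.4510 = 0.0205 kg/m³.

0.0205 kg/m³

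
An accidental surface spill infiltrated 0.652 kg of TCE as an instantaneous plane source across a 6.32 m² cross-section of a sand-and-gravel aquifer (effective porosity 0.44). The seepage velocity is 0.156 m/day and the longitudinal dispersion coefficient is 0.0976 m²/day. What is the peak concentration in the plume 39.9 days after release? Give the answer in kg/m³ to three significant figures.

The peak of an instantaneous 1D plume sits at x = vt; there the Gaussian factor is 1 and C_max = M/(n_e·A·√(4πDt)), where n_e·A is the pore area the mass is dissolved in.
√(4πDt) = √(4π × 0.0976 × 39.9) = 6.995 m, so C_max = 0.652/(0.44 × 6.32 × 6.995) = 0.0335 kg/m³.

0.0335 kg/m³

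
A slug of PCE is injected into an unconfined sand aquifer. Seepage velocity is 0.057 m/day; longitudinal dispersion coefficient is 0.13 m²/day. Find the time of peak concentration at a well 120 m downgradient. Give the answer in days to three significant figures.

For the 1D instantaneous-source solution, setting ∂C/∂t = 0 at fixed x gives v²t² + 2Dt − x² = 0, so t = (√(D² + v²x²) − D)/v².
√(D² + v²x²) = √(0.13² + 0.057² × 120²) = 6.841; v² = 0.003249.
t = (6.841 − 0.13)/0.003249 = 2070 days (vs. the pure-advection estimate x/v = 2110 d).

2070 days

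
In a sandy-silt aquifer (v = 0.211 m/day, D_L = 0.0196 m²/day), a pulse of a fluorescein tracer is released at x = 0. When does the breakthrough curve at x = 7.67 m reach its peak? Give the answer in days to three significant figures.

35.9 days

For the 1D instantaneous-source solution, setting ∂C/∂t = 0 at fixed x gives v²t² + 2Dt − x² = 0, so t = (√(D² + v²x²) − D)/v².
√(D² + v²x²) = √(0.0196² + 0.211² × 7.67²) = 1.618; v² = 0.044521.
t = (1.618 − 0.0196)/0.044521 = 35.9 days (vs. the pure-advection estimate x/v = 36.4 d).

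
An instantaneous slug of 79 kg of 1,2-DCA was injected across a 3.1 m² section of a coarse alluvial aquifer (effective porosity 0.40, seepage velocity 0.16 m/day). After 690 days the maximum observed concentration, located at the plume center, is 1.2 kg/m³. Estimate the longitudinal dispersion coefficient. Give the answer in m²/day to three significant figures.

0.325 m²/day

At the plume center C_max = M/(n_e·A·√(4πDt)), so D = M²/(4πt·(n_e·A·C_max)²).
n_e·A·C_max = 0.40 × 3.1 × 1.2 = 1.488 kg/m.
D = 79²/(4π × 690 × 1.488²) = 0.325 m²/day.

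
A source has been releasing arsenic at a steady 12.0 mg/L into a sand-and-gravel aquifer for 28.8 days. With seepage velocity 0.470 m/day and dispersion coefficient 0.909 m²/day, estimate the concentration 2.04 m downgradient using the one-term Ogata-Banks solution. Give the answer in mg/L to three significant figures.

For a continuous step input, C/C₀ ≈ ½·erfc((x−vt)/(2√(Dt))).
vt = 0.470 × 28.8 = 13.536 m and 2√(Dt) = 2√(0.909 × 28.8) = 10.23 m.
Argument (x−vt)/(2√(Dt)) = (2.04 − 13.536)/10.23 = -1.124; ½·erfc(-1.124) = 0.9440.
C = 12.0 × 0.9440 = 11.3 mg/L.

11.3 mg/L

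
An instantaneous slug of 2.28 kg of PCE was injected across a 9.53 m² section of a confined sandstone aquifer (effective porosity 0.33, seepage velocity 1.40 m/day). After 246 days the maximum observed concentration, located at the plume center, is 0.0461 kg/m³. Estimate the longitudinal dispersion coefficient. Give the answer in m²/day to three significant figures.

At the plume center C_max = M/(n_e·A·√(4πDt)), so D = M²/(4πt·(n_e·A·C_max)²).
n_e·A·C_max = 0.33 × 9.53 × 0.0461 = 0.1450 kg/m.
D = 2.28²/(4π × 246 × 0.1450²) = 0.0800 m²/day.

0.0800 m²/day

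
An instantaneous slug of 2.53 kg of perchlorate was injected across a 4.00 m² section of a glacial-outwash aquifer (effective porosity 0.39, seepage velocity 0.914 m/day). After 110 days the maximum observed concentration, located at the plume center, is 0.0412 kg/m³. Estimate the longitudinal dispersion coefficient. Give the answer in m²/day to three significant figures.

At the plume center C_max = M/(n_e·A·√(4πDt)), so D = M²/(4πt·(n_e·A·C_max)²).
n_e·A·C_max = 0.39 × 4.00 × 0.0412 = 0.06427 kg/m.
D = 2.53²/(4π × 110 × 0.06427²) = 1.12 m²/day.

1.12 m²/day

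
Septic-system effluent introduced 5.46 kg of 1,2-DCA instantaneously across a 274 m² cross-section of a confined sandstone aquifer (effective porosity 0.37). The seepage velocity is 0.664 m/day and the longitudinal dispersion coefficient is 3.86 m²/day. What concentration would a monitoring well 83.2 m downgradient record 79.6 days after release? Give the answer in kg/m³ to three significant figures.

For an instantaneous plane source, C(x,t) = M/(n_e·A·√(4πDt)) · exp(−(x−vt)²/(4Dt)), with n_e·A the pore (flow) area.
Plume center vt = 0.664 × 79.6 = 52.8544 m, so the well at 83.2 m is 30.3456 m downgradient of the peak.
√(4πDt) = 62.14 m, giving peak height M/(n_e·A·√(4πDt)) = 5.46/(0.37 × 274 × 62.14) = 0.0008667 kg/m³.
(x−vt)²/(4Dt) = (30.3456)²/(4 × 3.86 × 79.6) = 0.7493; exp(−0.7493) = 0.4727.
C = 0.0008667 × 0.4727 = 0.000410 kg/m³.

0.000410 kg/m³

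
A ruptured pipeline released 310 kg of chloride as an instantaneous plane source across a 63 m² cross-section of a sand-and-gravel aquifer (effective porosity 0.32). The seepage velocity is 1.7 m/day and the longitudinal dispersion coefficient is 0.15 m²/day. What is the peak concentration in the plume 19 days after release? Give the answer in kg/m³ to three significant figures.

2.57 kg/m³

The peak of an instantaneous 1D plume sits at x = vt; there the Gaussian factor is 1 and C_max = M/(n_e·A·√(4πDt)), where n_e·A is the pore area the mass is dissolved in.
√(4πDt) = √(4π × 0.15 × 19) = 5.984 m, so C_max = 310/(0.32 × 63 × 5.984) = 2.57 kg/m³.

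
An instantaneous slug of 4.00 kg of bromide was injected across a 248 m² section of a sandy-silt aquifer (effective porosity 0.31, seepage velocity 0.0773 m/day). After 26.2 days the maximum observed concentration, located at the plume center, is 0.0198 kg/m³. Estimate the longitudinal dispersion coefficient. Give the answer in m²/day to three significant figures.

0.0210 m²/day

At the plume center C_max = M/(n_e·A·√(4πDt)), so D = M²/(4πt·(n_e·A·C_max)²).
n_e·A·C_max = 0.31 × 248 × 0.0198 = 1.522 kg/m.
D = 4.00²/(4π × 26.2 × 1.522²) = 0.0210 m²/day.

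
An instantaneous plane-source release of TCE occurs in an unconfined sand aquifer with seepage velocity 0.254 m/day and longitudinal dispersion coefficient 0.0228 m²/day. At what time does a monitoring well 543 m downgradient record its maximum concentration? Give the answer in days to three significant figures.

2140 days

For the 1D instantaneous-source solution, setting ∂C/∂t = 0 at fixed x gives v²t² + 2Dt − x² = 0, so t = (√(D² + v²x²) − D)/v².
√(D² + v²x²) = √(0.0228² + 0.254² × 543²) = 137.9; v² = 0.064516.
t = (137.9 − 0.0228)/0.064516 = 2140 days (vs. the pure-advection estimate x/v = 2140 d).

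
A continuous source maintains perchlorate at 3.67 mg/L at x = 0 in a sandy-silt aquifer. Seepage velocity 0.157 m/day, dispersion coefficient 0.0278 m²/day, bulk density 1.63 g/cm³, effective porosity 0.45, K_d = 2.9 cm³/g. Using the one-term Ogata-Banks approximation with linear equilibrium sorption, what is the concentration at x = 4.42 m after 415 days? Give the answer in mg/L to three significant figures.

Retardation factor R = 1 + ρ_b·K_d/n = 1 + 1.63 × 2.9/0.45 = 11.50.
Sorption retards both mechanisms: v_R = v/R = 0.01365 m/day, D_R = D/R = 0.002417 m²/day.
v_R·t = 0.01365 × 415 = 5.66475 m; 2√(D_R t) = 2.003 m; argument = (4.42 − 5.66475)/2.003 = -0.6214.
C = C₀ × ½·erfc(-0.6214) = 3.67 × 0.8102 = 2.97 mg/L.

2.97 mg/L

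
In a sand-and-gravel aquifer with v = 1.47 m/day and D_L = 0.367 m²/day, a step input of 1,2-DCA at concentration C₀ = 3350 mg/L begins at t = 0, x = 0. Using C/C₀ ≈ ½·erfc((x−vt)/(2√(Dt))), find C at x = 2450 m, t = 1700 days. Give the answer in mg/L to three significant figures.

3070 mg/L

For a continuous step input, C/C₀ ≈ ½·erfc((x−vt)/(2√(Dt))).
vt = 1.47 × 1700 = 2499 m and 2√(Dt) = 2√(0.367 × 1700) = 49.96 m.
Argument (x−vt)/(2√(Dt)) = (2450 − 2499)/49.96 = -0.9808; ½·erfc(-0.9808) = 0.9173.
C = 3350 × 0.9173 = 3070 mg/L.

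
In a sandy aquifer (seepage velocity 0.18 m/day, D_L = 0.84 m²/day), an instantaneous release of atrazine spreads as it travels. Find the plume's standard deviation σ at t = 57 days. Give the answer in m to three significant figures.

Dispersive spreading gives a Gaussian with σ² = 2Dt; advection only shifts the center.
σ = √(2 × 0.84 × 57) = 9.79 m.

9.79 m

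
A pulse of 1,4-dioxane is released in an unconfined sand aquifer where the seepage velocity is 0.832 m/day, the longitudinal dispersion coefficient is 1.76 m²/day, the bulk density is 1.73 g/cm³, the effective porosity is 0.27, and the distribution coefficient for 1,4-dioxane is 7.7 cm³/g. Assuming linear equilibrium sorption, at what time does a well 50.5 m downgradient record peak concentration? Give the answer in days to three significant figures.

2930 days

Retardation factor R = 1 + ρ_b·K_d/n = 1 + 1.73 × 7.7/0.27 = 50.34.
Sorption retards both mechanisms: v_R = v/R = 0.01653 m/day, D_R = D/R = 0.03496 m²/day.
Peak time from v_R²t² + 2D_R t − x² = 0: t = (√(D_R² + v_R²x²) − D_R)/v_R².
√(D_R² + v_R²x²) = √(0.03496² + 0.01653² × 50.5²) = 0.8355; v_R² = 0.0002732.
t = (0.8355 − 0.03496)/0.0002732 = 2930 days.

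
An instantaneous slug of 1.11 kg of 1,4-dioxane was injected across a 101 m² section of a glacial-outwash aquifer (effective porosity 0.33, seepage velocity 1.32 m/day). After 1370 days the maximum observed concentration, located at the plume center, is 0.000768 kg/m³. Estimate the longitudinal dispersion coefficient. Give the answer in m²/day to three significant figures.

0.109 m²/day

At the plume center C_max = M/(n_e·A·√(4πDt)), so D = M²/(4πt·(n_e·A·C_max)²).
n_e·A·C_max = 0.33 × 101 × 0.000768 = 0.02560 kg/m.
D = 1.11²/(4π × 1370 × 0.02560²) = 0.109 m²/day.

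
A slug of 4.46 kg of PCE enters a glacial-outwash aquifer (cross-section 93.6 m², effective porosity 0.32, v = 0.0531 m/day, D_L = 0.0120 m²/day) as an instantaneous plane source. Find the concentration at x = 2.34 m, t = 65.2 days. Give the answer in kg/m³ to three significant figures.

For an instantaneous plane source, C(x,t) = M/(n_e·A·√(4πDt)) · exp(−(x−vt)²/(4Dt)), with n_e·A the pore (flow) area.
Plume center vt = 0.0531 × 65.2 = 3.46212 m, so the well at 2.34 m is 1.12212 m upgradient of the peak.
√(4πDt) = 3.136 m, giving peak height M/(n_e·A·√(4πDt)) = 4.46/(0.32 × 93.6 × 3.136) = 0.04748 kg/m³.
(x−vt)²/(4Dt) = (-1.12212)²/(4 × 0.0120 × 65.2) = 0.4023; exp(−0.4023) = 0.6688.
C = 0.04748 × 0.6688 = 0.0318 kg/m³.

0.0318 kg/m³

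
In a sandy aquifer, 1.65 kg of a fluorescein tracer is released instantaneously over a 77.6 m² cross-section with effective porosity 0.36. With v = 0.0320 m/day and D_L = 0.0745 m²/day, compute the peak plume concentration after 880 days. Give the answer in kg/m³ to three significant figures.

The peak of an instantaneous 1D plume sits at x = vt; there the Gaussian factor is 1 and C_max = M/(n_e·A·√(4πDt)), where n_e·A is the pore area the mass is dissolved in.
√(4πDt) = √(4π × 0.0745 × 880) = 28.70 m, so C_max = 1.65/(0.36 × 77.6 × 28.70) = 0.00206 kg/m³.

0.00206 kg/m³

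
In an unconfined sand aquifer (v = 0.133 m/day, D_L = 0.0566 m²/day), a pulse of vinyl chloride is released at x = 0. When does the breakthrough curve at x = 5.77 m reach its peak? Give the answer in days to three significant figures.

40.3 days

For the 1D instantaneous-source solution, setting ∂C/∂t = 0 at fixed x gives v²t² + 2Dt − x² = 0, so t = (√(D² + v²x²) − D)/v².
√(D² + v²x²) = √(0.0566² + 0.133² × 5.77²) = 0.7695; v² = 0.017689.
t = (0.7695 − 0.0566)/0.017689 = 40.3 days (vs. the pure-advection estimate x/v = 43.4 d).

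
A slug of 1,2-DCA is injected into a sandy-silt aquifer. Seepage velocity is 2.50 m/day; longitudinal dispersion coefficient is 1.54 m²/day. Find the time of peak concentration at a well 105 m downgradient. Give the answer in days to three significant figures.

41.8 days

For the 1D instantaneous-source solution, setting ∂C/∂t = 0 at fixed x gives v²t² + 2Dt − x² = 0, so t = (√(D² + v²x²) − D)/v².
√(D² + v²x²) = √(1.54² + 2.50² × 105²) = 262.5; v² = 6.25.
t = (262.5 − 1.54)/6.25 = 41.8 days (vs. the pure-advection estimate x/v = 42.0 d).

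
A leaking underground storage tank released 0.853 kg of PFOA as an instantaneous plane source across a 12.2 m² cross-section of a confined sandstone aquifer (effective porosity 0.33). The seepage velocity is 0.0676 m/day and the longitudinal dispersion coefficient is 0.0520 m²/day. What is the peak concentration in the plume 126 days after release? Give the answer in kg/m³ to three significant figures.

The peak of an instantaneous 1D plume sits at x = vt; there the Gaussian factor is 1 and C_max = M/(n_e·A·√(4πDt)), where n_e·A is the pore area the mass is dissolved in.
√(4πDt) = √(4π × 0.0520 × 126) = 9.074 m, so C_max = 0.853/(0.33 × 12.2 × 9.074) = 0.0233 kg/m³.

0.0233 kg/m³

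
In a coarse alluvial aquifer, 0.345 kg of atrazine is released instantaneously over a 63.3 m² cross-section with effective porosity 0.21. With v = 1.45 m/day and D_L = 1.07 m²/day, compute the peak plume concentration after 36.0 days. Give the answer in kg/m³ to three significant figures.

The peak of an instantaneous 1D plume sits at x = vt; there the Gaussian factor is 1 and C_max = M/(n_e·A·√(4πDt)), where n_e·A is the pore area the mass is dissolved in.
√(4πDt) = √(4π × 1.07 × 36.0) = 22.00 m, so C_max = 0.345/(0.21 × 63.3 × 22.00) = 0.00118 kg/m³.

0.00118 kg/m³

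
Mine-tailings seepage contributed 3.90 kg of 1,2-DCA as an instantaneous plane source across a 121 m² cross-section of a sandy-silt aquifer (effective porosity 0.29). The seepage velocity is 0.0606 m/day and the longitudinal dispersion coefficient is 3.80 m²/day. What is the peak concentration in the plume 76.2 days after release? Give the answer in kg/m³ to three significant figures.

The peak of an instantaneous 1D plume sits at x = vt; there the Gaussian factor is 1 and C_max = M/(n_e·A·√(4πDt)), where n_e·A is the pore area the mass is dissolved in.
√(4πDt) = √(4π × 3.80 × 76.2) = 60.32 m, so C_max = 3.90/(0.29 × 121 × 60.32) = 0.00184 kg/m³.

0.00184 kg/m³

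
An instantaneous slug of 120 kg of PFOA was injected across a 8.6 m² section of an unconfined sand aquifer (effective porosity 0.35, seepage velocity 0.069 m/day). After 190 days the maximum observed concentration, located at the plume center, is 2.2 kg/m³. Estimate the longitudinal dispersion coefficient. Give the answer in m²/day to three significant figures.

0.138 m²/day

At the plume center C_max = M/(n_e·A·√(4πDt)), so D = M²/(4πt·(n_e·A·C_max)²).
n_e·A·C_max = 0.35 × 8.6 × 2.2 = 6.622 kg/m.
D = 120²/(4π × 190 × 6.622²) = 0.138 m²/day.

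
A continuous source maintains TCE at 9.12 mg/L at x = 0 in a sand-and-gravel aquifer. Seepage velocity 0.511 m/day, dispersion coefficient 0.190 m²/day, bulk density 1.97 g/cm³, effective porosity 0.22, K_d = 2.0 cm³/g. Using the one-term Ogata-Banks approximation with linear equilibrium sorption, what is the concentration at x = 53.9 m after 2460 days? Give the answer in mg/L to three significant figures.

8.78 mg/L

Retardation factor R = 1 + ρ_b·K_d/n = 1 + 1.97 × 2.0/0.22 = 18.91.
Sorption retards both mechanisms: v_R = v/R = 0.02702 m/day, D_R = D/R = 0.01005 m²/day.
v_R·t = 0.02702 × 2460 = 66.4692 m; 2√(D_R t) = 9.944 m; argument = (53.9 − 66.4692)/9.944 = -1.264.
C = C₀ × ½·erfc(-1.264) = 9.12 × 0.9631 = 8.78 mg/L.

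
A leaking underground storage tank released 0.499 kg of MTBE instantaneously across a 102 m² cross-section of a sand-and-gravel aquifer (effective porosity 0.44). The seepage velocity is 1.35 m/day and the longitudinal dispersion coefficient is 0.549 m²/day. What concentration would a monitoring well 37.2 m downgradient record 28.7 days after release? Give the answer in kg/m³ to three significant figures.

For an instantaneous plane source, C(x,t) = M/(n_e·A·√(4πDt)) · exp(−(x−vt)²/(4Dt)), with n_e·A the pore (flow) area.
Plume center vt = 1.35 × 28.7 = 38.745 m, so the well at 37.2 m is 1.545 m upgradient of the peak.
√(4πDt) = 14.07 m, giving peak height M/(n_e·A·√(4πDt)) = 0.499/(0.44 × 102 × 14.07) = 0.0007902 kg/m³.
(x−vt)²/(4Dt) = (-1.545)²/(4 × 0.549 × 28.7) = 0.03787; exp(−0.03787) = 0.9628.
C = 0.0007902 × 0.9628 = 0.000761 kg/m³.

0.000761 kg/m³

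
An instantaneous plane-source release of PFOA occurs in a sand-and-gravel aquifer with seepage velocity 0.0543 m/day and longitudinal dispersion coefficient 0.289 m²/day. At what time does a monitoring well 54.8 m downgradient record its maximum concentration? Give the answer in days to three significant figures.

For the 1D instantaneous-source solution, setting ∂C/∂t = 0 at fixed x gives v²t² + 2Dt − x² = 0, so t = (√(D² + v²x²) − D)/v².
√(D² + v²x²) = √(0.289² + 0.0543² × 54.8²) = 2.990; v² = 0.00294849.
t = (2.990 − 0.289)/0.00294849 = 916 days (vs. the pure-advection estimate x/v = 1010 d).

916 days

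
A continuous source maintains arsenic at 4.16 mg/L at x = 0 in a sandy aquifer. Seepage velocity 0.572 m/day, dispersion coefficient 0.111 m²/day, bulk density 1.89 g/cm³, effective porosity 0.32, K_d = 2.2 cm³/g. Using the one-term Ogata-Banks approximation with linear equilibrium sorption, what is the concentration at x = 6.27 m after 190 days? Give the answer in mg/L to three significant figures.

Retardation factor R = 1 + ρ_b·K_d/n = 1 + 1.89 × 2.2/0.32 = 13.99.
Sorption retards both mechanisms: v_R = v/R = 0.04089 m/day, D_R = D/R = 0.007934 m²/day.
v_R·t = 0.04089 × 190 = 7.7691 m; 2√(D_R t) = 2.456 m; argument = (6.27 − 7.7691)/2.456 = -0.6104.
C = C₀ × ½·erfc(-0.6104) = 4.16 × 0.8060 = 3.35 mg/L.

3.35 mg/L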